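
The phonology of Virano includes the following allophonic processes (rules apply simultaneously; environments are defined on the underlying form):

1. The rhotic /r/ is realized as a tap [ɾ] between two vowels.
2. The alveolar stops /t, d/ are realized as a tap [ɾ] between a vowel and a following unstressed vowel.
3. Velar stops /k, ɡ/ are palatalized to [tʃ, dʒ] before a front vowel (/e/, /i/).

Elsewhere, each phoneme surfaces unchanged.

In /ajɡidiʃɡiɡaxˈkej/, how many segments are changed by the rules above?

4

Segments that undergo a rule: /ɡ/ → [dʒ] (rule 3); /d/ → [ɾ] (rule 2); /ɡ/ → [dʒ] (rule 3); /k/ → [tʃ] (rule 3).
All other segments surface unchanged.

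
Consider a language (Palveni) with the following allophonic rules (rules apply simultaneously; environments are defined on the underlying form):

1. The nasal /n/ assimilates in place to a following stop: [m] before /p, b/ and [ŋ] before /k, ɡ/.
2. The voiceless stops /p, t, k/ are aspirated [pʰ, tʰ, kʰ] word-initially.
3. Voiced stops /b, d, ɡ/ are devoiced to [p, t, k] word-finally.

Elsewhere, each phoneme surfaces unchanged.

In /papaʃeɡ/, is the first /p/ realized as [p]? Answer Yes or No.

/p/ (word-initial): word-initially, so rule 2 applies → [pʰ].
The actual realization is [pʰ], not [p].

No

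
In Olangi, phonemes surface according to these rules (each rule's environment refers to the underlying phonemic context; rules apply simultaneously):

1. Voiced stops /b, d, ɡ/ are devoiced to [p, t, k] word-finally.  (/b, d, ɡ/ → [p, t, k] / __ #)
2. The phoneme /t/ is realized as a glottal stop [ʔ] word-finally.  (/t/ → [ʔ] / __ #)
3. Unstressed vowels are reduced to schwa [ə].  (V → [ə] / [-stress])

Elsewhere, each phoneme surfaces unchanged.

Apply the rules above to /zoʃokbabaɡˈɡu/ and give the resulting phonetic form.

[zəʃəkbəbəɡˈɡu]

/z/ (word-initial): no rule targets it → [z].
/o/ (between /z/ and /ʃ/): in an unstressed syllable, so rule 3 applies → [ə].
/ʃ/ stays [ʃ].
/o/ meets the environment for rule 3 (in an unstressed syllable) → [ə].
/k/ (between /o/ and /b/): no rule targets it → [k].
/b/ (between /k/ and /a/) is in the target of rule 1 but the environment (word-finally) is not met → [b].
/a/ meets the environment for rule 3 (in an unstressed syllable) → [ə].
/b/ (between /a/ and /a/): rule 1 targets it, but not word-finally → unchanged [b].
/a/ — between /b/ and /ɡ/, in an unstressed syllable — surfaces as [ə] (rule 3).
/ɡ/ (between /a/ and /ɡ/) fails the environment for rule 1, so it stays [ɡ].
/ɡ/ (between /ɡ/ and /u/) fails the environment for rule 1, so it stays [ɡ].
/u/ (word-final) fails the environment for rule 3, so it stays [u].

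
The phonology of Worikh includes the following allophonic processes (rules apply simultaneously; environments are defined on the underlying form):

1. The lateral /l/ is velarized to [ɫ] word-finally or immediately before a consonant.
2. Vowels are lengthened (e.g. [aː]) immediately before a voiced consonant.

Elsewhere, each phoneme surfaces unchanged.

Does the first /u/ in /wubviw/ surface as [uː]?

Yes

/u/ (between /w/ and /b/) occurs before a voiced consonant → [uː] by rule 2.
The actual realization is [uː], which matches [uː].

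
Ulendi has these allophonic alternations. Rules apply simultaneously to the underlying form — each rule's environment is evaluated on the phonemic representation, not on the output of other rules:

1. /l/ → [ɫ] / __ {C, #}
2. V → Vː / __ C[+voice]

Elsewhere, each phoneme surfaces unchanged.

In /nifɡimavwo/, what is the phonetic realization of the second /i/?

[iː]

/i/ (between /ɡ/ and /m/): before a voiced consonant, so rule 2 applies → [iː].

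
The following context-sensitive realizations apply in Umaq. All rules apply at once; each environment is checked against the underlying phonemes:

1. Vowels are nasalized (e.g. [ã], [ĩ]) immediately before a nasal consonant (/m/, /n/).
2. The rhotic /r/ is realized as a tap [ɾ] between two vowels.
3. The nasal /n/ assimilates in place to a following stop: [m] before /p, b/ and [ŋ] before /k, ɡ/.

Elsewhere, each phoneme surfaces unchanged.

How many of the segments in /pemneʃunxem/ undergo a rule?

3

Segments that undergo a rule: /e/ → [ẽ] (rule 1); /u/ → [ũ] (rule 1); /e/ → [ẽ] (rule 1).
All other segments surface unchanged.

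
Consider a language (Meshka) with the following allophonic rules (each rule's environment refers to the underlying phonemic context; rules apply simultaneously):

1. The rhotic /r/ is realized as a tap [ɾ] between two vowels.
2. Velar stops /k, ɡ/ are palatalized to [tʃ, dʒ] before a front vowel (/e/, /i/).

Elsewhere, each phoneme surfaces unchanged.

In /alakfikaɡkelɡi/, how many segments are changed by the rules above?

2

Segments that undergo a rule: /k/ → [tʃ] (rule 2); /ɡ/ → [dʒ] (rule 2).
All other segments surface unchanged.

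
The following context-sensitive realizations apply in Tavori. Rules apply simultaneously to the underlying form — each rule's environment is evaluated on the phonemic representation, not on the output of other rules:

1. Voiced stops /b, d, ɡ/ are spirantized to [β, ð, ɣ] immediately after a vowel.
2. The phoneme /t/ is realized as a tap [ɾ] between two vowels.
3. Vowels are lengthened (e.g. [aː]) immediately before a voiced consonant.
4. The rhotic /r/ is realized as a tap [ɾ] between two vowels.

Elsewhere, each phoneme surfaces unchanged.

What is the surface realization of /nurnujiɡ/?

/n/ stays [n].
/u/ (between /n/ and /r/): before a voiced consonant, so rule 3 applies → [uː].
/r/ — between /u/ and /n/; rule 4 does not apply here → [r].
/n/ — not in any rule's target class → [n].
/u/ (between /n/ and /j/) occurs before a voiced consonant → [uː] by rule 3.
/j/ stays [j].
/i/ (between /j/ and /ɡ/): before a voiced consonant, so rule 3 applies → [iː].
Rule 1 applies to /ɡ/ (word-final: immediately after a vowel) → [ɣ].

[nuːrnuːjiːɣ]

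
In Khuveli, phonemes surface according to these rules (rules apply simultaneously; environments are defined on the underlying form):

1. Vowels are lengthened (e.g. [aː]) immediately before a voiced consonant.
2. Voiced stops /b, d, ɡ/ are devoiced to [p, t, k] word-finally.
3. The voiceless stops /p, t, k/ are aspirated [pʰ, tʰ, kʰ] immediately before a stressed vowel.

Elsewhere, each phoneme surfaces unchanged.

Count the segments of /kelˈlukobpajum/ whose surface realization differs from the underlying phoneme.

Segments that undergo a rule: /e/ → [eː] (rule 1); /o/ → [oː] (rule 1); /a/ → [aː] (rule 1); /u/ → [uː] (rule 1).
All other segments surface unchanged.

4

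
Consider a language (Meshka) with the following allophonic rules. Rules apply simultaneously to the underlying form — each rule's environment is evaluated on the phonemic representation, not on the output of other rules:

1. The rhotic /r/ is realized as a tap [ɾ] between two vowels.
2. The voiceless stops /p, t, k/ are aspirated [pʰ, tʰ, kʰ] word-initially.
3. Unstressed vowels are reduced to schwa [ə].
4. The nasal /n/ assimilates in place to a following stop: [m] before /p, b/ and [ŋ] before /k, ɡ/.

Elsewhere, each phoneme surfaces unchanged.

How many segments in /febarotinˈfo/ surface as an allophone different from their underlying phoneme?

5

Segments that undergo a rule: /e/ → [ə] (rule 3); /a/ → [ə] (rule 3); /r/ → [ɾ] (rule 1); /o/ → [ə] (rule 3); /i/ → [ə] (rule 3).
All other segments surface unchanged.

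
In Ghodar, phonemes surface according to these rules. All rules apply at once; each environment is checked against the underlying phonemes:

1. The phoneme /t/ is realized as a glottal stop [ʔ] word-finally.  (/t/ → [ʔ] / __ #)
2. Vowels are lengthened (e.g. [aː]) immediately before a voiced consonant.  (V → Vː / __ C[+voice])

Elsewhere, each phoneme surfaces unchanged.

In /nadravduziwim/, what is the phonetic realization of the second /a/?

[aː]

/a/ (between /r/ and /v/) occurs before a voiced consonant → [aː] by rule 2.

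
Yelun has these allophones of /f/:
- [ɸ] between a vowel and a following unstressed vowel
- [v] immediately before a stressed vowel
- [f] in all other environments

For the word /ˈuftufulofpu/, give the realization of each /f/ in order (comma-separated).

[f], [ɸ], [f]

Occurrence 1 (position 2): no conditioning environment matches → elsewhere allophone [f].
Occurrence 2 (position 5): between a vowel and a following unstressed vowel → [ɸ].
Occurrence 3 (position 9): no conditioning environment matches → elsewhere allophone [f].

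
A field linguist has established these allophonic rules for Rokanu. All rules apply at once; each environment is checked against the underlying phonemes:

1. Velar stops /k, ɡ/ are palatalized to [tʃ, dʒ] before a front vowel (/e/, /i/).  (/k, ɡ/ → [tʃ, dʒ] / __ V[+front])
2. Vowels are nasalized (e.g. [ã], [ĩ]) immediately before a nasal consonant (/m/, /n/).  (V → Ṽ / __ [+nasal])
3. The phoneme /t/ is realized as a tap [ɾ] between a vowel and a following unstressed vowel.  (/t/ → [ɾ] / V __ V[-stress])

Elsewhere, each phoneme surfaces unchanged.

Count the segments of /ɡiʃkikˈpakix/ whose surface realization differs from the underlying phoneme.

3

Segments that undergo a rule: /ɡ/ → [dʒ] (rule 1); /k/ → [tʃ] (rule 1); /k/ → [tʃ] (rule 1).
All other segments surface unchanged.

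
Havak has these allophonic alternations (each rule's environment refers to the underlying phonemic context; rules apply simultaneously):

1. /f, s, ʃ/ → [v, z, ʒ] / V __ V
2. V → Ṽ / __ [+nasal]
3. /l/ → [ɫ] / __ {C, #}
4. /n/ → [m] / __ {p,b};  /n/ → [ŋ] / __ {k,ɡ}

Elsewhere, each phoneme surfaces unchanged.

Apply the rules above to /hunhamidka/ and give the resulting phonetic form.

Rule 2 applies to /u/ (between /h/ and /n/: before a nasal consonant) → [ũ].
/n/ (between /u/ and /h/) is in the target of rule 4 but the environment (before a labial or velar stop) is not met → [n].
Rule 2 applies to /a/ (between /h/ and /m/: before a nasal consonant) → [ã].
/i/ (between /m/ and /d/) fails the environment for rule 2, so it stays [i].
/a/ (word-final): rule 2 targets it, but not before a nasal consonant → unchanged [a].

[hũnhãmidka]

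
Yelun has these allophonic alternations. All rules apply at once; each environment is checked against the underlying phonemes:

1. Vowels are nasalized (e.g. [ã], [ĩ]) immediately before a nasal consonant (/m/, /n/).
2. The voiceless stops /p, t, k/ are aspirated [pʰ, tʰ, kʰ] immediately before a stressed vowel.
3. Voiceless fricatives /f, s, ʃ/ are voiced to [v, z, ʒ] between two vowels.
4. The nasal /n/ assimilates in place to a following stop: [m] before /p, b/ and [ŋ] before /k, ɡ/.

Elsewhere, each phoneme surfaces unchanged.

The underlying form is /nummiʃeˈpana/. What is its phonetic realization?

/n/ (word-initial) is in the target of rule 4 but the environment (before a labial or velar stop) is not met → [n].
/u/ (between /n/ and /m/) occurs before a nasal consonant → [ũ] by rule 1.
/m/ — not in any rule's target class → [m].
/m/ — not in any rule's target class → [m].
/i/ (between /m/ and /ʃ/): rule 1 targets it, but not before a nasal consonant → unchanged [i].
/ʃ/ (between /i/ and /e/) occurs between two vowels → [ʒ] by rule 3.
/e/ (between /ʃ/ and /p/) is in the target of rule 1 but the environment (before a nasal consonant) is not met → [e].
/p/ meets the environment for rule 2 (immediately before a stressed vowel) → [pʰ].
Rule 1 applies to /a/ (between /p/ and /n/: before a nasal consonant) → [ã].
/n/ (between /a/ and /a/): rule 4 targets it, but not before a labial or velar stop → unchanged [n].
/a/ (word-final) fails the environment for rule 1, so it stays [a].

[nũmmiʒeˈpʰãna]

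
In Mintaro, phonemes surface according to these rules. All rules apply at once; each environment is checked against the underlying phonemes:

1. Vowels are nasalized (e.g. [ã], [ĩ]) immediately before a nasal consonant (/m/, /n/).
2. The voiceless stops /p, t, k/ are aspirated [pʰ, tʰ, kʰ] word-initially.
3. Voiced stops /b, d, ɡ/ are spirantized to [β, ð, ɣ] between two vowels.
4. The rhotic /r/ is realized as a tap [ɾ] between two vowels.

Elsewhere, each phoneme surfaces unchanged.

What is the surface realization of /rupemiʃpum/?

/r/ (word-initial) fails the environment for rule 4, so it stays [r].
/u/ (between /r/ and /p/) fails the environment for rule 1, so it stays [u].
/p/ (between /u/ and /e/) fails the environment for rule 2, so it stays [p].
/e/ (between /p/ and /m/): before a nasal consonant, so rule 1 applies → [ẽ].
/m/ (between /e/ and /i/) is unaffected → [m].
/i/ (between /m/ and /ʃ/) is in the target of rule 1 but the environment (before a nasal consonant) is not met → [i].
/ʃ/ — not in any rule's target class → [ʃ].
/p/ (between /ʃ/ and /u/) fails the environment for rule 2, so it stays [p].
/u/ (between /p/ and /m/) occurs before a nasal consonant → [ũ] by rule 1.
/m/ stays [m].

[rupẽmiʃpũm]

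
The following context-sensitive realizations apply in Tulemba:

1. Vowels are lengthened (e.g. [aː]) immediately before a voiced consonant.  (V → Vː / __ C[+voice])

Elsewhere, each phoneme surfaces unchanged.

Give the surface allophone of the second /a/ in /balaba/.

[aː]

/a/ meets the environment for rule 1 (before a voiced consonant) → [aː].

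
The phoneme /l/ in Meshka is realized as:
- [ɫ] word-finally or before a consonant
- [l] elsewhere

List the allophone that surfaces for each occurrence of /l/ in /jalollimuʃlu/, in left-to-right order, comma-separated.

Occurrence 1 (position 3): no conditioning environment matches → elsewhere allophone [l].
Occurrence 2 (position 5): word-finally or before a consonant → [ɫ].
Occurrence 3 (position 6): no conditioning environment matches → elsewhere allophone [l].
Occurrence 4 (position 11): no conditioning environment matches → elsewhere allophone [l].

[l], [ɫ], [l], [l]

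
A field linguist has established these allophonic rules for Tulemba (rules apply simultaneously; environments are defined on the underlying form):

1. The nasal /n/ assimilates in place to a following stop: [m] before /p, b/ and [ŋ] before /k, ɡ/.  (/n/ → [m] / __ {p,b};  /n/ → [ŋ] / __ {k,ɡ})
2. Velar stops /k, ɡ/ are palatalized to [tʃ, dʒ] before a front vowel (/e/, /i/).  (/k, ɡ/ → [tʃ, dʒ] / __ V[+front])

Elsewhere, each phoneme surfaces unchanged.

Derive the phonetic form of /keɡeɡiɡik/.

[tʃedʒedʒidʒik]

/k/ (word-initial): before a front vowel, so rule 2 applies → [tʃ].
/e/ (between /k/ and /ɡ/): no rule targets it → [e].
Rule 2 applies to /ɡ/ (between /e/ and /e/: before a front vowel) → [dʒ].
/e/ (between /ɡ/ and /ɡ/) is unaffected → [e].
/ɡ/ (between /e/ and /i/) occurs before a front vowel → [dʒ] by rule 2.
/i/ — not in any rule's target class → [i].
/ɡ/ (between /i/ and /i/): before a front vowel, so rule 2 applies → [dʒ].
/i/ (between /ɡ/ and /k/) is unaffected → [i].
/k/ (word-final) is in the target of rule 2 but the environment (before a front vowel) is not met → [k].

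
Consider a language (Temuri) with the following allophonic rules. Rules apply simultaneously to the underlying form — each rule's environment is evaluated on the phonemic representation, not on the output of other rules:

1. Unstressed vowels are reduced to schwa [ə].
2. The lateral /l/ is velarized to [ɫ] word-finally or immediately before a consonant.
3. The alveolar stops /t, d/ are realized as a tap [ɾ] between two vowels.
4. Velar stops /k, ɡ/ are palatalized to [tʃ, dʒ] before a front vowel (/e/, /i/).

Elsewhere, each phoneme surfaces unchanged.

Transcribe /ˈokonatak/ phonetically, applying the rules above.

[ˈokənəɾək]

/o/ (word-initial) is in the target of rule 1 but the environment (in an unstressed syllable) is not met → [o].
/k/ — between /o/ and /o/; rule 4 does not apply here → [k].
/o/ — between /k/ and /n/, in an unstressed syllable — surfaces as [ə] (rule 1).
/a/ (between /n/ and /t/) occurs in an unstressed syllable → [ə] by rule 1.
/t/ meets the environment for rule 3 (between two vowels) → [ɾ].
Rule 1 applies to /a/ (between /t/ and /k/: in an unstressed syllable) → [ə].
/k/ (word-final): rule 4 targets it, but not before a front vowel → unchanged [k].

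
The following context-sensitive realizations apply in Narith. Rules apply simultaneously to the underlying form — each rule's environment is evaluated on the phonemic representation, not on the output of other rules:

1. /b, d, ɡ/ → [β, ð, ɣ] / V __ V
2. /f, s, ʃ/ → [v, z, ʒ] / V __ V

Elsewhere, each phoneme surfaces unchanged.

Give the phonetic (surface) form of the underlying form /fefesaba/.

[fevezaβa]

/f/ (word-initial): rule 2 targets it, but not between two vowels → unchanged [f].
/e/ (between /f/ and /f/): no rule targets it → [e].
/f/ — between /e/ and /e/, between two vowels — surfaces as [v] (rule 2).
/e/ (between /f/ and /s/): no rule targets it → [e].
/s/ (between /e/ and /a/) occurs between two vowels → [z] by rule 2.
/a/ (between /s/ and /b/): no rule targets it → [a].
/b/ meets the environment for rule 1 (between two vowels) → [β].
/a/ (word-final) is unaffected → [a].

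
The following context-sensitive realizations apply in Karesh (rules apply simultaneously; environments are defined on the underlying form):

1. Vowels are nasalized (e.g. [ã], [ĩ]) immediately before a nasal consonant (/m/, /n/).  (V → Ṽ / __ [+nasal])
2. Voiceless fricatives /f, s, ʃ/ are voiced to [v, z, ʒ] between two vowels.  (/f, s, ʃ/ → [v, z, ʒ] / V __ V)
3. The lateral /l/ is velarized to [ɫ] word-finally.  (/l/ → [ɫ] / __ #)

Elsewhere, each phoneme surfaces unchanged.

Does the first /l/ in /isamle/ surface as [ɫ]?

/l/ (between /m/ and /e/) fails the environment for rule 3, so it stays [l].
The actual realization is [l], not [ɫ].

No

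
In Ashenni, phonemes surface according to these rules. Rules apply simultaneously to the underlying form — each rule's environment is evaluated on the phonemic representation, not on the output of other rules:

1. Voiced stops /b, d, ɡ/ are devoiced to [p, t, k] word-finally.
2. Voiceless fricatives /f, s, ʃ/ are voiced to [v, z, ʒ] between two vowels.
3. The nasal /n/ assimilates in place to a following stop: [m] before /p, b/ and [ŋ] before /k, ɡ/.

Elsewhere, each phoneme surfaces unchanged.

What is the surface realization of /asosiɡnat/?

[azoziɡnat]

/a/ — not in any rule's target class → [a].
/s/ meets the environment for rule 2 (between two vowels) → [z].
/o/ (between /s/ and /s/): no rule targets it → [o].
/s/ meets the environment for rule 2 (between two vowels) → [z].
/i/ (between /s/ and /ɡ/) is unaffected → [i].
/ɡ/ (between /i/ and /n/): rule 1 targets it, but not word-finally → unchanged [ɡ].
/n/ (between /ɡ/ and /a/): rule 3 targets it, but not before a labial or velar stop → unchanged [n].
/a/ (between /n/ and /t/) is unaffected → [a].
/t/ — not in any rule's target class → [t].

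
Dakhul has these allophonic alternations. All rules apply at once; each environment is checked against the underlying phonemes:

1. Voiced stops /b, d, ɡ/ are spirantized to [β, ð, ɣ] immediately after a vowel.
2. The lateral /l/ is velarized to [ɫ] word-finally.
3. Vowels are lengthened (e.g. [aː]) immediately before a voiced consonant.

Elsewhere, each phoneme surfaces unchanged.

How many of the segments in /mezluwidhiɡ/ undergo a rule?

6

Segments that undergo a rule: /e/ → [eː] (rule 3); /u/ → [uː] (rule 3); /i/ → [iː] (rule 3); /d/ → [ð] (rule 1); /i/ → [iː] (rule 3); /ɡ/ → [ɣ] (rule 1).
All other segments surface unchanged.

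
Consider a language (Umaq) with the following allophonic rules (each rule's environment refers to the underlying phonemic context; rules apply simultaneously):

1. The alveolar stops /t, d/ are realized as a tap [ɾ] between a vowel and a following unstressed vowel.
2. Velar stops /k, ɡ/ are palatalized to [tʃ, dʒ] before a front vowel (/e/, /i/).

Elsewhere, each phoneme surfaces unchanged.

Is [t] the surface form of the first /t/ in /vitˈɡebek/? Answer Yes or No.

/t/ — between /i/ and /ɡ/; rule 1 does not apply here → [t].
The actual realization is [t], which matches [t].

Yes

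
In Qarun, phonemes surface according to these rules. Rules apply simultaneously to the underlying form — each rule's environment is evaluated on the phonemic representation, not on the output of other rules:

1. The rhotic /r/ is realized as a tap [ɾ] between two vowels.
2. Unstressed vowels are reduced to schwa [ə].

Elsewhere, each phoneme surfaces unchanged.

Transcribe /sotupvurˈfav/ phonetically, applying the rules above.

[sətəpvərˈfav]

/s/ (word-initial): no rule targets it → [s].
/o/ (between /s/ and /t/) occurs in an unstressed syllable → [ə] by rule 2.
/t/ — not in any rule's target class → [t].
/u/ (between /t/ and /p/): in an unstressed syllable, so rule 2 applies → [ə].
/p/ (between /u/ and /v/): no rule targets it → [p].
/v/ — not in any rule's target class → [v].
/u/ — between /v/ and /r/, in an unstressed syllable — surfaces as [ə] (rule 2).
/r/ — between /u/ and /f/; rule 1 does not apply here → [r].
/f/ (between /r/ and /a/) is unaffected → [f].
/a/ (between /f/ and /v/): rule 2 targets it, but not in an unstressed syllable → unchanged [a].
/v/ (word-final) is unaffected → [v].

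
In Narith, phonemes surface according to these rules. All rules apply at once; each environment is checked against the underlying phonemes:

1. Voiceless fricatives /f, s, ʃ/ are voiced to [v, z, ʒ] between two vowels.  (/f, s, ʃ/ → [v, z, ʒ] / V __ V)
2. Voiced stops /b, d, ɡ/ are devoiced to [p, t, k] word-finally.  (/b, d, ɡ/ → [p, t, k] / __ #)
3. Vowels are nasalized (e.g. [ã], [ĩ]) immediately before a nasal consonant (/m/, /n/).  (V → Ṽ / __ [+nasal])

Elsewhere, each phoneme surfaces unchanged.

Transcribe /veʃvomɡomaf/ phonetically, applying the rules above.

/v/ stays [v].
/e/ (between /v/ and /ʃ/) is in the target of rule 3 but the environment (before a nasal consonant) is not met → [e].
/ʃ/ (between /e/ and /v/) fails the environment for rule 1, so it stays [ʃ].
/v/ (between /ʃ/ and /o/): no rule targets it → [v].
/o/ (between /v/ and /m/) occurs before a nasal consonant → [õ] by rule 3.
/m/ stays [m].
/ɡ/ (between /m/ and /o/) is in the target of rule 2 but the environment (word-finally) is not met → [ɡ].
/o/ (between /ɡ/ and /m/): before a nasal consonant, so rule 3 applies → [õ].
/m/ — not in any rule's target class → [m].
/a/ (between /m/ and /f/): rule 3 targets it, but not before a nasal consonant → unchanged [a].
/f/ (word-final) is in the target of rule 1 but the environment (between two vowels) is not met → [f].

[veʃvõmɡõmaf]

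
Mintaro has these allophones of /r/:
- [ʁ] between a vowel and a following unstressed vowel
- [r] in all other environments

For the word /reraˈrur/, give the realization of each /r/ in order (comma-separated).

Occurrence 1 (position 1): no conditioning environment matches → elsewhere allophone [r].
Occurrence 2 (position 3): between a vowel and a following unstressed vowel → [ʁ].
Occurrence 3 (position 5): no conditioning environment matches → elsewhere allophone [r].
Occurrence 4 (position 7): no conditioning environment matches → elsewhere allophone [r].

[r], [ʁ], [r], [r]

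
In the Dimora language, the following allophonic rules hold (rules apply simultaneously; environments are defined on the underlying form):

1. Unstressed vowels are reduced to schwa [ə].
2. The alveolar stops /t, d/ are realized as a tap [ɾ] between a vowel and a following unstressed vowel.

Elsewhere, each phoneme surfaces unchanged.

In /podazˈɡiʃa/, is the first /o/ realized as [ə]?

Yes

/o/ (between /p/ and /d/) occurs in an unstressed syllable → [ə] by rule 1.
The actual realization is [ə], which matches [ə].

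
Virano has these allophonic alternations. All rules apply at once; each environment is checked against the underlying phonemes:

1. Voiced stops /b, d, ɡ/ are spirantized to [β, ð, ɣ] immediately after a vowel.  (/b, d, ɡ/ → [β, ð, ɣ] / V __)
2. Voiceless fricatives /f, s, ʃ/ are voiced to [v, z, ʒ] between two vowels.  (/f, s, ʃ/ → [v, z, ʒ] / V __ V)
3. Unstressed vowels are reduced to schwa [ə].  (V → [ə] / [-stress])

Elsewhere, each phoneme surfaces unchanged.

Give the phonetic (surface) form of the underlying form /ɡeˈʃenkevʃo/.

[ɡəˈʒenkəvʃə]

/ɡ/ (word-initial) is in the target of rule 1 but the environment (immediately after a vowel) is not met → [ɡ].
/e/ — between /ɡ/ and /ʃ/, in an unstressed syllable — surfaces as [ə] (rule 3).
/ʃ/ (between /e/ and /e/) occurs between two vowels → [ʒ] by rule 2.
/e/ (between /ʃ/ and /n/) is in the target of rule 3 but the environment (in an unstressed syllable) is not met → [e].
/n/ stays [n].
/k/ (between /n/ and /e/): no rule targets it → [k].
/e/ — between /k/ and /v/, in an unstressed syllable — surfaces as [ə] (rule 3).
/v/ stays [v].
/ʃ/ (between /v/ and /o/) is in the target of rule 2 but the environment (between two vowels) is not met → [ʃ].
/o/ meets the environment for rule 3 (in an unstressed syllable) → [ə].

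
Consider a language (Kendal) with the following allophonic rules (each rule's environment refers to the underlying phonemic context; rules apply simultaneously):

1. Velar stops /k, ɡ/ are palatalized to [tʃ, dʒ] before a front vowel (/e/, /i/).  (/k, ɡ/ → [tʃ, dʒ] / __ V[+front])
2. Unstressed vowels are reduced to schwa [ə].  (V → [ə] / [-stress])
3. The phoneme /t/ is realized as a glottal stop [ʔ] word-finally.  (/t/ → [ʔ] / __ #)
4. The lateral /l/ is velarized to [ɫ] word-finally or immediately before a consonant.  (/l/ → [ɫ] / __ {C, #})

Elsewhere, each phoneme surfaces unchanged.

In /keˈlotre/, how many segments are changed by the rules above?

3

Segments that undergo a rule: /k/ → [tʃ] (rule 1); /e/ → [ə] (rule 2); /e/ → [ə] (rule 2).
All other segments surface unchanged.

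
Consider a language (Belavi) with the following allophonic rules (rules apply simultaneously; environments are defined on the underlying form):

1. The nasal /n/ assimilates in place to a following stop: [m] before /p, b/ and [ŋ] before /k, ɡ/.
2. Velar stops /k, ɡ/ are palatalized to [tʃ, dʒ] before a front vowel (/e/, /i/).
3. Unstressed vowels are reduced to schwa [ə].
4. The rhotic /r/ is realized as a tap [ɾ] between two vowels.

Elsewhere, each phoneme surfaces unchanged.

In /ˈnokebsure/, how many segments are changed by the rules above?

Segments that undergo a rule: /k/ → [tʃ] (rule 2); /e/ → [ə] (rule 3); /u/ → [ə] (rule 3); /r/ → [ɾ] (rule 4); /e/ → [ə] (rule 3).
All other segments surface unchanged.

5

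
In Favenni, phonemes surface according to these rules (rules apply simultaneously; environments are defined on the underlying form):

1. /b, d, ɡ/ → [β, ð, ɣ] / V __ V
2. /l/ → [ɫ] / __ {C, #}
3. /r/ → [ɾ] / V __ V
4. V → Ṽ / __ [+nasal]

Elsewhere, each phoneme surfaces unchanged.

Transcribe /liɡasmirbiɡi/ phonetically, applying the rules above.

[liɣasmirbiɣi]

/l/ — word-initial; rule 2 does not apply here → [l].
/i/ (between /l/ and /ɡ/): rule 4 targets it, but not before a nasal consonant → unchanged [i].
Rule 1 applies to /ɡ/ (between /i/ and /a/: between two vowels) → [ɣ].
/a/ — between /ɡ/ and /s/; rule 4 does not apply here → [a].
/s/ — not in any rule's target class → [s].
/m/ (between /s/ and /i/): no rule targets it → [m].
/i/ (between /m/ and /r/) is in the target of rule 4 but the environment (before a nasal consonant) is not met → [i].
/r/ (between /i/ and /b/) fails the environment for rule 3, so it stays [r].
/b/ (between /r/ and /i/) fails the environment for rule 1, so it stays [b].
/i/ — between /b/ and /ɡ/; rule 4 does not apply here → [i].
/ɡ/ (between /i/ and /i/) occurs between two vowels → [ɣ] by rule 1.
/i/ (word-final) fails the environment for rule 4, so it stays [i].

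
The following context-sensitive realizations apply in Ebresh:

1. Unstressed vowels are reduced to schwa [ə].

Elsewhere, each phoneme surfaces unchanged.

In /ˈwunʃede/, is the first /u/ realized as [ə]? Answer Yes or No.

No

/u/ (between /w/ and /n/) is in the target of rule 1 but the environment (in an unstressed syllable) is not met → [u].
The actual realization is [u], not [ə].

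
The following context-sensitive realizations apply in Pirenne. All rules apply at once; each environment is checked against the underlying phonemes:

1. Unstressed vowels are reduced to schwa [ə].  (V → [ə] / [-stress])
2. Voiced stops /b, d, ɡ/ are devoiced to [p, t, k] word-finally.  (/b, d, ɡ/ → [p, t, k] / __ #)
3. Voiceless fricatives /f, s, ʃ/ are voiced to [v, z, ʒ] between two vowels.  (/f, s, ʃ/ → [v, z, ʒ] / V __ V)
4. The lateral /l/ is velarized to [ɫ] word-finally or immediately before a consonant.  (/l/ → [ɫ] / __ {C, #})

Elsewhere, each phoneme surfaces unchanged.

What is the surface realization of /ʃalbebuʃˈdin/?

/ʃ/ (word-initial) fails the environment for rule 3, so it stays [ʃ].
/a/ (between /ʃ/ and /l/) occurs in an unstressed syllable → [ə] by rule 1.
/l/ — between /a/ and /b/, word-finally or immediately before a consonant — surfaces as [ɫ] (rule 4).
/b/ — between /l/ and /e/; rule 2 does not apply here → [b].
Rule 1 applies to /e/ (between /b/ and /b/: in an unstressed syllable) → [ə].
/b/ — between /e/ and /u/; rule 2 does not apply here → [b].
/u/ (between /b/ and /ʃ/): in an unstressed syllable, so rule 1 applies → [ə].
/ʃ/ (between /u/ and /d/) fails the environment for rule 3, so it stays [ʃ].
/d/ (between /ʃ/ and /i/) fails the environment for rule 2, so it stays [d].
/i/ (between /d/ and /n/): rule 1 targets it, but not in an unstressed syllable → unchanged [i].
/n/ stays [n].

[ʃəɫbəbəʃˈdin]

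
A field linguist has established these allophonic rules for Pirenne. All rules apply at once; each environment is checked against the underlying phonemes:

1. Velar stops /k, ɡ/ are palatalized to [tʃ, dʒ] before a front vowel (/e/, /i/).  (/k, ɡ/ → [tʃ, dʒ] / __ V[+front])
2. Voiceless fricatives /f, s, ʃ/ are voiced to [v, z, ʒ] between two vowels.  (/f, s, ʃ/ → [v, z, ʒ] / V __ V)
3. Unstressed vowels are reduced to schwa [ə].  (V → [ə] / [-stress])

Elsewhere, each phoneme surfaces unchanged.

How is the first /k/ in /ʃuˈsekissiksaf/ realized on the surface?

/k/ — between /e/ and /i/, before a front vowel — surfaces as [tʃ] (rule 1).

[tʃ]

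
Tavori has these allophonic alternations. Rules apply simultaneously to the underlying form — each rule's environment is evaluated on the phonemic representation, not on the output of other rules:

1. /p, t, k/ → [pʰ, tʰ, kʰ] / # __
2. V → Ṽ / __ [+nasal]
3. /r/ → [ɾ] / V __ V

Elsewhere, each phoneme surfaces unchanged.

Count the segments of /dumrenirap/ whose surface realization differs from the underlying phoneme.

Segments that undergo a rule: /u/ → [ũ] (rule 2); /e/ → [ẽ] (rule 2); /r/ → [ɾ] (rule 3).
All other segments surface unchanged.

3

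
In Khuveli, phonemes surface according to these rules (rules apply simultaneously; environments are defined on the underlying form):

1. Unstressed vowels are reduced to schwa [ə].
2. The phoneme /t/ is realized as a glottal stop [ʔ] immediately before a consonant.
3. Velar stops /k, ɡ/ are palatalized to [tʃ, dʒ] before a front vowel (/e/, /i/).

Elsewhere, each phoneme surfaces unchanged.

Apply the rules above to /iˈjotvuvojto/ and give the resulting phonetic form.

[əˈjoʔvəvəjtə]

/i/ — word-initial, in an unstressed syllable — surfaces as [ə] (rule 1).
/o/ — between /j/ and /t/; rule 1 does not apply here → [o].
Rule 2 applies to /t/ (between /o/ and /v/: immediately before a consonant) → [ʔ].
/u/ — between /v/ and /v/, in an unstressed syllable — surfaces as [ə] (rule 1).
/o/ (between /v/ and /j/) occurs in an unstressed syllable → [ə] by rule 1.
/t/ (between /j/ and /o/): rule 2 targets it, but not immediately before a consonant → unchanged [t].
/o/ meets the environment for rule 1 (in an unstressed syllable) → [ə].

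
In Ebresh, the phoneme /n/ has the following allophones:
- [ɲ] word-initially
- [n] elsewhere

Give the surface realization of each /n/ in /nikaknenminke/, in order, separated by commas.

Occurrence 1 (position 1): word-initially → [ɲ].
Occurrence 2 (position 6): no conditioning environment matches → elsewhere allophone [n].
Occurrence 3 (position 8): no conditioning environment matches → elsewhere allophone [n].
Occurrence 4 (position 11): no conditioning environment matches → elsewhere allophone [n].

[ɲ], [n], [n], [n]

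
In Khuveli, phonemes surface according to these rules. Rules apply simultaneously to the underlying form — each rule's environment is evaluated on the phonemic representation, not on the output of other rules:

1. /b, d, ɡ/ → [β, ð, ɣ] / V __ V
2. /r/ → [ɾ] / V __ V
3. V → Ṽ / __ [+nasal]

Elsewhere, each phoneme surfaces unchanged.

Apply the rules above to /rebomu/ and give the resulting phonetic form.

[reβõmu]

/r/ — word-initial; rule 2 does not apply here → [r].
/e/ — between /r/ and /b/; rule 3 does not apply here → [e].
Rule 1 applies to /b/ (between /e/ and /o/: between two vowels) → [β].
/o/ (between /b/ and /m/) occurs before a nasal consonant → [õ] by rule 3.
/m/ stays [m].
/u/ (word-final): rule 3 targets it, but not before a nasal consonant → unchanged [u].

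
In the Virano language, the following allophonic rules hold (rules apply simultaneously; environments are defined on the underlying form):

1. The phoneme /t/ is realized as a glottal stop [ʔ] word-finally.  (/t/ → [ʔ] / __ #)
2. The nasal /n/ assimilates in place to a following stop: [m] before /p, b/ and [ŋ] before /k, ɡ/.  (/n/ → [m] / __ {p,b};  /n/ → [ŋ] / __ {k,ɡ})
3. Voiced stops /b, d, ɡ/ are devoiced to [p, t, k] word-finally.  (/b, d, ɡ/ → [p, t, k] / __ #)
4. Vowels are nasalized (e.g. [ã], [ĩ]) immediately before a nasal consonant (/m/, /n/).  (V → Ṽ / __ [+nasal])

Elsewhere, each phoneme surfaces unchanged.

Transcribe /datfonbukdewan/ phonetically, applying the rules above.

[datfõmbukdewãn]

/d/ (word-initial) fails the environment for rule 3, so it stays [d].
/a/ — between /d/ and /t/; rule 4 does not apply here → [a].
/t/ — between /a/ and /f/; rule 1 does not apply here → [t].
/f/ (between /t/ and /o/): no rule targets it → [f].
/o/ (between /f/ and /n/): before a nasal consonant, so rule 4 applies → [õ].
/n/ (between /o/ and /b/): before a labial or velar stop, so rule 2 applies → [m].
/b/ (between /n/ and /u/) fails the environment for rule 3, so it stays [b].
/u/ — between /b/ and /k/; rule 4 does not apply here → [u].
/k/ (between /u/ and /d/) is unaffected → [k].
/d/ (between /k/ and /e/) fails the environment for rule 3, so it stays [d].
/e/ (between /d/ and /w/) fails the environment for rule 4, so it stays [e].
/w/ stays [w].
Rule 4 applies to /a/ (between /w/ and /n/: before a nasal consonant) → [ã].
/n/ (word-final) is in the target of rule 2 but the environment (before a labial or velar stop) is not met → [n].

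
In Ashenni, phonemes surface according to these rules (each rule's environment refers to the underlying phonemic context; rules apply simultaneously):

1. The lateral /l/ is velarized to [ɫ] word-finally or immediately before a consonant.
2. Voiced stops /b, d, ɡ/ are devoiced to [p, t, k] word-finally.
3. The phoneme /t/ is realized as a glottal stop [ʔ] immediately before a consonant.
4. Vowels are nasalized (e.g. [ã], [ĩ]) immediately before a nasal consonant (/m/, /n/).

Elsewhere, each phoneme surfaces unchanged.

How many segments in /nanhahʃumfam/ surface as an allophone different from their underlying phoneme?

Segments that undergo a rule: /a/ → [ã] (rule 4); /u/ → [ũ] (rule 4); /a/ → [ã] (rule 4).
All other segments surface unchanged.

3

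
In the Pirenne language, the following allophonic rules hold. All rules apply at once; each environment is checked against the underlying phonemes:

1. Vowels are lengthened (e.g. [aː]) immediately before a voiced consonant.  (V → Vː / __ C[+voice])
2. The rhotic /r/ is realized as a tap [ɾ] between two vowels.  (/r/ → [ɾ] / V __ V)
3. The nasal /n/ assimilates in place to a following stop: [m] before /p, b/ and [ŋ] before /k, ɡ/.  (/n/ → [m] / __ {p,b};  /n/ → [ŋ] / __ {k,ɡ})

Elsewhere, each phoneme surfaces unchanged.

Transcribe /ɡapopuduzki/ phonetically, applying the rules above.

/ɡ/ stays [ɡ].
/a/ (between /ɡ/ and /p/) fails the environment for rule 1, so it stays [a].
/p/ (between /a/ and /o/): no rule targets it → [p].
/o/ (between /p/ and /p/): rule 1 targets it, but not before a voiced consonant → unchanged [o].
/p/ stays [p].
/u/ meets the environment for rule 1 (before a voiced consonant) → [uː].
/d/ stays [d].
/u/ — between /d/ and /z/, before a voiced consonant — surfaces as [uː] (rule 1).
/z/ — not in any rule's target class → [z].
/k/ (between /z/ and /i/): no rule targets it → [k].
/i/ — word-final; rule 1 does not apply here → [i].

[ɡapopuːduːzki]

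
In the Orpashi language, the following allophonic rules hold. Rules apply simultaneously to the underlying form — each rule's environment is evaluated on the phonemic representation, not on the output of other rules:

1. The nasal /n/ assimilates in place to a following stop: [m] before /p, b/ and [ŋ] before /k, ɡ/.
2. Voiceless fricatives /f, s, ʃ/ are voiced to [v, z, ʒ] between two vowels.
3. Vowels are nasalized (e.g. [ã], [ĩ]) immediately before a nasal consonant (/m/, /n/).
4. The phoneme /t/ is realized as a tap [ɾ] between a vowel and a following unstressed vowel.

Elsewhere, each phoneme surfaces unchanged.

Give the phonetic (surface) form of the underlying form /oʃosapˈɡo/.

[oʒozapˈɡo]

/o/ (word-initial): rule 3 targets it, but not before a nasal consonant → unchanged [o].
/ʃ/ (between /o/ and /o/) occurs between two vowels → [ʒ] by rule 2.
/o/ — between /ʃ/ and /s/; rule 3 does not apply here → [o].
/s/ meets the environment for rule 2 (between two vowels) → [z].
/a/ (between /s/ and /p/) is in the target of rule 3 but the environment (before a nasal consonant) is not met → [a].
/p/ (between /a/ and /ɡ/) is unaffected → [p].
/ɡ/ stays [ɡ].
/o/ — word-final; rule 3 does not apply here → [o].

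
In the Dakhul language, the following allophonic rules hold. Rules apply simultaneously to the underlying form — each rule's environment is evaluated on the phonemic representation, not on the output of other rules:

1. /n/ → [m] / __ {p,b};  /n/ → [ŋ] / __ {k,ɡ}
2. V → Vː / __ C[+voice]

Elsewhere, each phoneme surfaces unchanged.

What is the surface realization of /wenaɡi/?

/w/ — not in any rule's target class → [w].
/e/ — between /w/ and /n/, before a voiced consonant — surfaces as [eː] (rule 2).
/n/ (between /e/ and /a/): rule 1 targets it, but not before a labial or velar stop → unchanged [n].
Rule 2 applies to /a/ (between /n/ and /ɡ/: before a voiced consonant) → [aː].
/ɡ/ (between /a/ and /i/): no rule targets it → [ɡ].
/i/ (word-final) fails the environment for rule 2, so it stays [i].

[weːnaːɡi]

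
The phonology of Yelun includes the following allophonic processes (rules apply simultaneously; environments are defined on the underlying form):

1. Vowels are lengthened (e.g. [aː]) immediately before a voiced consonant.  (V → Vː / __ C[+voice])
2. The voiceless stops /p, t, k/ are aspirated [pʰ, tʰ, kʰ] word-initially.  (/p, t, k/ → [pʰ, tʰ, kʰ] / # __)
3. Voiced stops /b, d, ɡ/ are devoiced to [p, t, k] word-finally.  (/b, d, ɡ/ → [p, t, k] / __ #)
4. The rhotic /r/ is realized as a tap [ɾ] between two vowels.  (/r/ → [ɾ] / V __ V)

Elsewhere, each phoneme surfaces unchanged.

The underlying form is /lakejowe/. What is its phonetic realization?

/l/ — not in any rule's target class → [l].
/a/ (between /l/ and /k/) fails the environment for rule 1, so it stays [a].
/k/ (between /a/ and /e/) is in the target of rule 2 but the environment (word-initially) is not met → [k].
/e/ (between /k/ and /j/) occurs before a voiced consonant → [eː] by rule 1.
/j/ — not in any rule's target class → [j].
/o/ meets the environment for rule 1 (before a voiced consonant) → [oː].
/w/ (between /o/ and /e/): no rule targets it → [w].
/e/ — word-final; rule 1 does not apply here → [e].

[lakeːjoːwe]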